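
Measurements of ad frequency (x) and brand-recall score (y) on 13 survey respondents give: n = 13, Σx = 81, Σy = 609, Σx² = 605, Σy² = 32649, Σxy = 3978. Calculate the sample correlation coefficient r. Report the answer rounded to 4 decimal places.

0.2854

Numerator: nΣxy − (Σx)(Σy) = 13·3978 − (81)(609) = 2385
Denominator: √[(nΣx²−(Σx)²)(nΣy²−(Σy)²)]
  nΣx²−(Σx)² = 13·605 − 6561 = 1304;  nΣy²−(Σy)² = 13·32649 − 370881 = 53556
  √(1304·53556) = √69837024 = 8356.8549
r = 2385 / 8356.8549 = 0.2854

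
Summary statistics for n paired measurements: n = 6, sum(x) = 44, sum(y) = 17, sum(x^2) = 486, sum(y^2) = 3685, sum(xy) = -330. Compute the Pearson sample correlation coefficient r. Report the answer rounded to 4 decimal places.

-0.5899

Numerator: nΣxy − (Σx)(Σy) = 6·(-330) − (44)(17) = -2728
Denominator: √[(nΣx²−(Σx)²)(nΣy²−(Σy)²)]
  nΣx²−(Σx)² = 6·486 − 1936 = 980;  nΣy²−(Σy)² = 6·3685 − 289 = 21821
  √(980·21821) = √21384580 = 4624.3464
r = -2728 / 4624.3464 = -0.5899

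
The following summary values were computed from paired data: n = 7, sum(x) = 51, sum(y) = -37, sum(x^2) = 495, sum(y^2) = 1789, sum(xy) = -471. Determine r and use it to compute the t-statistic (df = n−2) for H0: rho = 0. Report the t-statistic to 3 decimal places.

-1.140

Numerator: nΣxy − (Σx)(Σy) = 7·(-471) − (51)(-37) = -1410
Denominator: √[(nΣx²−(Σx)²)(nΣy²−(Σy)²)]
  nΣx²−(Σx)² = 7·495 − 2601 = 864;  nΣy²−(Σy)² = 7·1789 − 1369 = 11154
  √(864·11154) = √9637056 = 3104.3608
r = -1410 / 3104.3608 = -0.4542
t = r·√(n−2)/√(1−r²) = -0.4542·√5 / √(1−0.206298) = -1.015622 / 0.890900 = -1.140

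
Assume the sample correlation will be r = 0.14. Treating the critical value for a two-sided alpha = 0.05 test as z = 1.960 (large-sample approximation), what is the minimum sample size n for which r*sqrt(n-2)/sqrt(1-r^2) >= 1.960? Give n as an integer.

r√(n−2)/√(1−r²) ≥ 1.960  ⇔  n−2 ≥ (1.960)²·(1−r²)/r²
(1−r²)/r² = (1−0.0196)/0.0196 = 50.0204
n ≥ 2 + 3.8416·50.0204 = 2 + 192.1584 = 194.1584
⌈194.1584⌉ = 195

195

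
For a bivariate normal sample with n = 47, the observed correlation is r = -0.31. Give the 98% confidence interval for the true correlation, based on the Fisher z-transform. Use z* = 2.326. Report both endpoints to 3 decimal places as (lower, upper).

z_r = atanh(-0.31) = -0.320545;  SE = 1/√(n−3) = 1/√44 = 0.150756
z-limits: -0.320545 ± 2.326·0.150756 = -0.320545 ± 0.350658 = [-0.671203, 0.030113]
ρ-limits: (tanh -0.671203, tanh 0.030113) = (-0.586, 0.030)

(-0.586, 0.030)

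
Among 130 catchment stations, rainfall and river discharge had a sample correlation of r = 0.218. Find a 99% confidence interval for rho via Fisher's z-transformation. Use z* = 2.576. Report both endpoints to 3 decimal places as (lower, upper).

z_r = atanh(0.218) = 0.221555;  SE = 1/√(n−3) = 1/√127 = 0.088736
z-limits: 0.221555 ± 2.576·0.088736 = 0.221555 ± 0.228584 = [-0.007029, 0.450139]
ρ-limits: (tanh -0.007029, tanh 0.450139) = (-0.007, 0.422)

(-0.007, 0.422)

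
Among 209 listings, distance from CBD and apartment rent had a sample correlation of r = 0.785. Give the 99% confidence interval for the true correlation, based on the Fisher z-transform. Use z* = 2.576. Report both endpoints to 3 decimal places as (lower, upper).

z_r = atanh(0.785) = 1.058268;  SE = 1/√(n−3) = 1/√206 = 0.069673
z-limits: 1.058268 ± 2.576·0.069673 = 1.058268 ± 0.179478 = [0.878790, 1.237746]
ρ-limits: (tanh 0.878790, tanh 1.237746) = (0.706, 0.845)

(0.706, 0.845)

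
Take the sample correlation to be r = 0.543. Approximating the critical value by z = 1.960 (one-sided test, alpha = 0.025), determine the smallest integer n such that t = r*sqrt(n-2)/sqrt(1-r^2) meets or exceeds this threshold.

Need r·√(n−2)/√(1−r²) ≥ 1.960
√(n−2) ≥ 1.960·√(1−0.294849) / 0.543 = 1.960·0.839733 / 0.543 = 3.0311
n−2 ≥ 9.1876  ⇒  n ≥ 11.1876
Smallest integer n = 12

12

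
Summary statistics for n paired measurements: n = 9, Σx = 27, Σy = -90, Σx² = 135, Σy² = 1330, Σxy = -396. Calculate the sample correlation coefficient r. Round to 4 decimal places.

-0.8269

Numerator: nΣxy − (Σx)(Σy) = 9·(-396) − (27)(-90) = -1134
Denominator: √[(nΣx²−(Σx)²)(nΣy²−(Σy)²)]
  nΣx²−(Σx)² = 9·135 − 729 = 486;  nΣy²−(Σy)² = 9·1330 − 8100 = 3870
  √(486·3870) = √1880820 = 1371.4299
r = -1134 / 1371.4299 = -0.8269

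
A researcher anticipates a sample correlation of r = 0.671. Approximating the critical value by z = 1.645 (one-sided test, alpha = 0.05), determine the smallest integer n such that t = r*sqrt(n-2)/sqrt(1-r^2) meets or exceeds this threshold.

Need r·√(n−2)/√(1−r²) ≥ 1.645
√(n−2) ≥ 1.645·√(1−0.450241) / 0.671 = 1.645·0.741457 / 0.671 = 1.8177
n−2 ≥ 3.3040  ⇒  n ≥ 5.3040
Smallest integer n = 6

6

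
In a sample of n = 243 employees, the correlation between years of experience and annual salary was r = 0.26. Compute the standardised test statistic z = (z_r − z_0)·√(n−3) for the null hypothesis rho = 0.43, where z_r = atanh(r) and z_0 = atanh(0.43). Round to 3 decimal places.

-3.002

Fisher z: atanh(0.26) = 0.266108, atanh(0.43) = 0.459897
z = (z_r − z_0)·√(n−3) = (0.266108 − 0.459897)·√240 = -0.193789 · 15.491933 = -3.002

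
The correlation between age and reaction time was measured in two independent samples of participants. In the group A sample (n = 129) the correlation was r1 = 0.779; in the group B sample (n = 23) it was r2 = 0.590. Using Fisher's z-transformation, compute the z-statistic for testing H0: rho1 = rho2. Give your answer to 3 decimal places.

1.517

z1 = atanh(0.779) = 1.042822,  z2 = atanh(0.590) = 0.677666
SE = √(1/(n1−3) + 1/(n2−3)) = √(1/126 + 1/20) = √(0.0079365 + 0.0500000) = √0.0579365 = 0.240700
z = (z1 − z2)/SE = (1.042822 − 0.677666) / 0.240700 = 0.365156 / 0.240700 = 1.517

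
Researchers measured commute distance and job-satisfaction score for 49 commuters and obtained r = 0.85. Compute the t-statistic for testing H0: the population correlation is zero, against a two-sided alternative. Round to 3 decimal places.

11.062

t = r·√(n−2) / √(1−r²) with r = 0.85, n = 49
  = 0.85·√47 / √(1 − 0.7225)
  = 0.85·6.855655 / 0.526783
  = 5.827307 / 0.526783 = 11.062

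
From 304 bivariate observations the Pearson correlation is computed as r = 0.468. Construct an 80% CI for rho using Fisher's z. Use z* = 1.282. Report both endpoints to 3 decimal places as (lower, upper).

(0.408, 0.524)

z_r = atanh(0.468) = 0.507506;  SE = 1/√(n−3) = 1/√301 = 0.057639
z-limits: 0.507506 ± 1.282·0.057639 = 0.507506 ± 0.073893 = [0.433613, 0.581399]
ρ-limits: (tanh 0.433613, tanh 0.581399) = (0.408, 0.524)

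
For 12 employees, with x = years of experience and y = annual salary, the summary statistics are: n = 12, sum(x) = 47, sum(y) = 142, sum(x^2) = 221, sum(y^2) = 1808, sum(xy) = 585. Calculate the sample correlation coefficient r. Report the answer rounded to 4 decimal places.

S_xy = nΣxy − ΣxΣy = 12·585 − 47·142 = 7020 − 6674 = 346
S_xx = nΣx² − (Σx)² = 12·221 − 47² = 2652 − 2209 = 443
S_yy = nΣy² − (Σy)² = 12·1808 − 142² = 21696 − 20164 = 1532
r = S_xy / √(S_xx·S_yy) = 346 / √(443·1532) = 346 / √678676 = 346 / 823.8179 = 0.4200

0.4200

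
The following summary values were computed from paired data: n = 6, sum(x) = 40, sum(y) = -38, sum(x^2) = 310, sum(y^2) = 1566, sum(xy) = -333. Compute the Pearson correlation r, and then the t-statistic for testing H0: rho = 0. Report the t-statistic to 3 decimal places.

S_xy = nΣxy − ΣxΣy = 6·(-333) − 40·(-38) = -1998 − (-1520) = -478
S_xx = nΣx² − (Σx)² = 6·310 − 40² = 1860 − 1600 = 260
S_yy = nΣy² − (Σy)² = 6·1566 − (-38)² = 9396 − 1444 = 7952
r = S_xy / √(S_xx·S_yy) = -478 / √(260·7952) = -478 / √2067520 = -478 / 1437.8873 = -0.3324
t = r·√(n−2)/√(1−r²) = -0.3324·√4 / √(1−0.110490) = -0.664800 / 0.943138 = -0.705

-0.705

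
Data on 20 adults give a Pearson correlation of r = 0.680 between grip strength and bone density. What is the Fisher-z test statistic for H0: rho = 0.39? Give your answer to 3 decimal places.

Fisher z: atanh(0.680) = 0.829114, atanh(0.39) = 0.411800
z = (z_r − z_0)·√(n−3) = (0.829114 − 0.411800)·√17 = 0.417314 · 4.123106 = 1.721

1.721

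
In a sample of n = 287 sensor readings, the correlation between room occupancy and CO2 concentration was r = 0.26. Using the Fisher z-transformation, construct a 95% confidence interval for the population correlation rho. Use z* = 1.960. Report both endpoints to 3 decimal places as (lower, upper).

(0.149, 0.365)

z_r = atanh(0.26) = 0.266108;  SE = 1/√(n−3) = 1/√284 = 0.059339
z-limits: 0.266108 ± 1.960·0.059339 = 0.266108 ± 0.116304 = [0.149804, 0.382412]
ρ-limits: (tanh 0.149804, tanh 0.382412) = (0.149, 0.365)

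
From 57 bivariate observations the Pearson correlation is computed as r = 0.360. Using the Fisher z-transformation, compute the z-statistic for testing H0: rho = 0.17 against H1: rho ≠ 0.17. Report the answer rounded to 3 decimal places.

1.508

Fisher z: atanh(0.360) = 0.376886, atanh(0.17) = 0.171667
z = (z_r − z_0)·√(n−3) = (0.376886 − 0.171667)·√54 = 0.205219 · 7.348469 = 1.508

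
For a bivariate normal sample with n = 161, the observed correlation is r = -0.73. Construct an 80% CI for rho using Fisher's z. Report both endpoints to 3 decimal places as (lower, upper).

(-0.774, -0.679)

Fisher z: z_r = atanh(r) = ½·ln((1+(-0.73))/(1−(-0.73))) = -0.928727
SE(z) = 1/√(n−3) = 1/√158 = 0.079556
80% ⇒ z* = 1.282; margin = 1.282·0.079556 = 0.101991
CI on z-scale: (-1.030718, -0.826736)
Back-transform: tanh(-1.030718) = -0.774196, tanh(-0.826736) = -0.678719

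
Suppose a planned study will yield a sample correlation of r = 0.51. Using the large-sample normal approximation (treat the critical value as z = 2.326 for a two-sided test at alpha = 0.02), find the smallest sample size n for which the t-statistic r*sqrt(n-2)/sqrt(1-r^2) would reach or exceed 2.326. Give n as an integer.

18

Need r·√(n−2)/√(1−r²) ≥ 2.326
√(n−2) ≥ 2.326·√(1−0.2601) / 0.51 = 2.326·0.860174 / 0.51 = 3.9231
n−2 ≥ 15.3907  ⇒  n ≥ 17.3907
Smallest integer n = 18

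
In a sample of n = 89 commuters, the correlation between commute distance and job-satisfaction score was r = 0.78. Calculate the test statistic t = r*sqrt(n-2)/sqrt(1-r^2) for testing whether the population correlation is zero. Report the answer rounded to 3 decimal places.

11.626

1 − r² = 1 − 0.6084 = 0.3916;  √(1−r²) = 0.625780
√(n−2) = √87 = 9.327379
t = r·√(n−2)/√(1−r²) = 0.78 · 9.327379 / 0.625780 = 11.626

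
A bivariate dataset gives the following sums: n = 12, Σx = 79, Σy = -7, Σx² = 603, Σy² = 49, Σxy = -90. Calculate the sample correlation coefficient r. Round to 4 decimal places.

Numerator: nΣxy − (Σx)(Σy) = 12·(-90) − (79)(-7) = -527
Denominator: √[(nΣx²−(Σx)²)(nΣy²−(Σy)²)]
  nΣx²−(Σx)² = 12·603 − 6241 = 995;  nΣy²−(Σy)² = 12·49 − 49 = 539
  √(995·539) = √536305 = 732.3285
r = -527 / 732.3285 = -0.7196

-0.7196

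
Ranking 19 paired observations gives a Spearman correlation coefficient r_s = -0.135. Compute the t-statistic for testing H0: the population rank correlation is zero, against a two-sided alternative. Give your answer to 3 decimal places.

-0.562

1 − r_s² = 1 − 0.018225 = 0.981775;  √(1−r_s²) = 0.990846
√(n−2) = √17 = 4.123106
t = r_s·√(n−2)/√(1−r_s²) = -0.135 · 4.123106 / 0.990846 = -0.562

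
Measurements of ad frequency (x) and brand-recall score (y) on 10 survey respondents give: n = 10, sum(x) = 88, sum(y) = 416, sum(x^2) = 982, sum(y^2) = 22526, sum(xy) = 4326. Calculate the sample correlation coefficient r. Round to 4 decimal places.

S_xy = nΣxy − ΣxΣy = 10·4326 − 88·416 = 43260 − 36608 = 6652
S_xx = nΣx² − (Σx)² = 10·982 − 88² = 9820 − 7744 = 2076
S_yy = nΣy² − (Σy)² = 10·22526 − 416² = 225260 − 173056 = 52204
r = S_xy / √(S_xx·S_yy) = 6652 / √(2076·52204) = 6652 / √108375504 = 6652 / 10410.3556 = 0.6390

0.6390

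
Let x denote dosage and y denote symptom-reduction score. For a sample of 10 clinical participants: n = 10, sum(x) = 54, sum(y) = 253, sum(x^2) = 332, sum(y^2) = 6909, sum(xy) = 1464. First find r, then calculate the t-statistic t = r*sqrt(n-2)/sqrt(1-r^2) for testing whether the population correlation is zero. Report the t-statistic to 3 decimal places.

S_xy = nΣxy − ΣxΣy = 10·1464 − 54·253 = 14640 − 13662 = 978
S_xx = nΣx² − (Σx)² = 10·332 − 54² = 3320 − 2916 = 404
S_yy = nΣy² − (Σy)² = 10·6909 − 253² = 69090 − 64009 = 5081
r = S_xy / √(S_xx·S_yy) = 978 / √(404·5081) = 978 / √2052724 = 978 / 1432.7331 = 0.6826
t = r·√(n−2)/√(1−r²) = 0.6826·√8 / √(1−0.465943) = 1.930684 / 0.730792 = 2.642

2.642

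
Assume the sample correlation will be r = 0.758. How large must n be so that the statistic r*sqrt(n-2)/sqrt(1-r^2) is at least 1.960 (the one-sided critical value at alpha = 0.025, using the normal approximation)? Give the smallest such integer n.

5

Need r·√(n−2)/√(1−r²) ≥ 1.960
√(n−2) ≥ 1.960·√(1−0.574564) / 0.758 = 1.960·0.652255 / 0.758 = 1.6866
n−2 ≥ 2.8446  ⇒  n ≥ 4.8446
Smallest integer n = 5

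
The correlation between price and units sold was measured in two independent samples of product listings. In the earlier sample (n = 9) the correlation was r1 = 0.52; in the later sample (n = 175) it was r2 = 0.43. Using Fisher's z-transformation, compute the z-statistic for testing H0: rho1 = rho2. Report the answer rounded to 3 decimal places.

z1 = atanh(0.52) = 0.576340,  z2 = atanh(0.43) = 0.459897
SE = √(1/(n1−3) + 1/(n2−3)) = √(1/6 + 1/172) = √(0.1666667 + 0.0058140) = √0.1724807 = 0.415308
z = (z1 − z2)/SE = (0.576340 − 0.459897) / 0.415308 = 0.116443 / 0.415308 = 0.280

0.280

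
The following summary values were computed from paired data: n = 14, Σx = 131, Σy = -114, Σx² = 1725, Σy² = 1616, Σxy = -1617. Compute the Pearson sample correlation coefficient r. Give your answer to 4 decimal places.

-0.9392

Numerator: nΣxy − (Σx)(Σy) = 14·(-1617) − (131)(-114) = -7704
Denominator: √[(nΣx²−(Σx)²)(nΣy²−(Σy)²)]
  nΣx²−(Σx)² = 14·1725 − 17161 = 6989;  nΣy²−(Σy)² = 14·1616 − 12996 = 9628
  √(6989·9628) = √67290092 = 8203.0538
r = -7704 / 8203.0538 = -0.9392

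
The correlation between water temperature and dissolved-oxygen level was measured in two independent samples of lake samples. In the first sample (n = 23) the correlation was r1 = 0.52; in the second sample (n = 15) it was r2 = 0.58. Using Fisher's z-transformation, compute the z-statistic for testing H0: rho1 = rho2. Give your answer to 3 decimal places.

-0.236

Fisher z-transforms: z1 = atanh(0.52) = 0.576340, z2 = atanh(0.58) = 0.662463; difference d = -0.086123
Var(d) = 1/20 + 1/12 = 0.0500000 + 0.0833333 = 0.1333333
z = d/√Var(d) = -0.086123 / √0.1333333 = -0.086123 / 0.365148 = -0.236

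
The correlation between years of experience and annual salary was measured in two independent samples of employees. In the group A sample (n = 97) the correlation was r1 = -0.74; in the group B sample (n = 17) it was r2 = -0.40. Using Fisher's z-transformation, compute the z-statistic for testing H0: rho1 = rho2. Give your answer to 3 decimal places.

-1.839

Fisher z-transforms: z1 = atanh(-0.74) = -0.950479, z2 = atanh(-0.40) = -0.423649; difference d = -0.526830
Var(d) = 1/94 + 1/14 = 0.0106383 + 0.0714286 = 0.0820669
z = d/√Var(d) = -0.526830 / √0.0820669 = -0.526830 / 0.286473 = -1.839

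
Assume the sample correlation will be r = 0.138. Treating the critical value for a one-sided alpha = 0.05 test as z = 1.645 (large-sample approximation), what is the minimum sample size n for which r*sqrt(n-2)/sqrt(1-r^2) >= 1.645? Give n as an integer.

r√(n−2)/√(1−r²) ≥ 1.645  ⇔  n−2 ≥ (1.645)²·(1−r²)/r²
(1−r²)/r² = (1−0.019044)/0.019044 = 51.5100
n ≥ 2 + 2.706025·51.5100 = 2 + 139.3873 = 141.3873
⌈141.3873⌉ = 142

142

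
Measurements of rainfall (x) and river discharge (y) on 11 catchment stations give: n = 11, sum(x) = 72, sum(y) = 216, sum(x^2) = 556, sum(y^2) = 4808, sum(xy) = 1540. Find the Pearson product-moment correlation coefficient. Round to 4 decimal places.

0.5759

S_xy = nΣxy − ΣxΣy = 11·1540 − 72·216 = 16940 − 15552 = 1388
S_xx = nΣx² − (Σx)² = 11·556 − 72² = 6116 − 5184 = 932
S_yy = nΣy² − (Σy)² = 11·4808 − 216² = 52888 − 46656 = 6232
r = S_xy / √(S_xx·S_yy) = 1388 / √(932·6232) = 1388 / √5808224 = 1388 / 2410.0257 = 0.5759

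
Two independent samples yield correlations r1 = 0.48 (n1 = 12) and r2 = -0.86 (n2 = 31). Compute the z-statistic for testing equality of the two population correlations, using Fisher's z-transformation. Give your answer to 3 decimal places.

4.740

Fisher z-transforms: z1 = atanh(0.48) = 0.522984, z2 = atanh(-0.86) = -1.293345; difference d = 1.816329
Var(d) = 1/9 + 1/28 = 0.1111111 + 0.0357143 = 0.1468254
z = d/√Var(d) = 1.816329 / √0.1468254 = 1.816329 / 0.383178 = 4.740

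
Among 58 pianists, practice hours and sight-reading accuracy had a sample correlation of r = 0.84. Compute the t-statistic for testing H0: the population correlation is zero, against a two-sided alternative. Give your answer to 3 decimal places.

t = r·√(n−2) / √(1−r²) with r = 0.84, n = 58
  = 0.84·√56 / √(1 − 0.7056)
  = 0.84·7.483315 / 0.542586
  = 6.285985 / 0.542586 = 11.585

11.585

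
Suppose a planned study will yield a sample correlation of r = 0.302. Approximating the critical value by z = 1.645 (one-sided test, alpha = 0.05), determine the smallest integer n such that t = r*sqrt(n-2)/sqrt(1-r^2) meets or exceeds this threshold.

29

r√(n−2)/√(1−r²) ≥ 1.645  ⇔  n−2 ≥ (1.645)²·(1−r²)/r²
(1−r²)/r² = (1−0.091204)/0.091204 = 9.9644
n ≥ 2 + 2.706025·9.9644 = 2 + 26.9639 = 28.9639
⌈28.9639⌉ = 29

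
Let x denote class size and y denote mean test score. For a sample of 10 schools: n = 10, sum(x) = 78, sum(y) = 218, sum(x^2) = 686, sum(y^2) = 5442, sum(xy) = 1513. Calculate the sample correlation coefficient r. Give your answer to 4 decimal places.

S_xy = nΣxy − ΣxΣy = 10·1513 − 78·218 = 15130 − 17004 = -1874
S_xx = nΣx² − (Σx)² = 10·686 − 78² = 6860 − 6084 = 776
S_yy = nΣy² − (Σy)² = 10·5442 − 218² = 54420 − 47524 = 6896
r = S_xy / √(S_xx·S_yy) = -1874 / √(776·6896) = -1874 / √5351296 = -1874 / 2313.2868 = -0.8101

-0.8101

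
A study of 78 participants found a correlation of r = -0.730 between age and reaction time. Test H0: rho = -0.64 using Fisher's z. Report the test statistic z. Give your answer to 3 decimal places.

-1.477

Fisher z: atanh(-0.730) = -0.928727, atanh(-0.64) = -0.758174
z = (z_r − z_0)·√(n−3) = (-0.928727 − (-0.758174))·√75 = -0.170553 · 8.660254 = -1.477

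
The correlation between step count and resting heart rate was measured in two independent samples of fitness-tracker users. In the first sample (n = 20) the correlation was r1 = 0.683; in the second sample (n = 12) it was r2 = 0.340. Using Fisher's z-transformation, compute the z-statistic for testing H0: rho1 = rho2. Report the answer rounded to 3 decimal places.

z1 = atanh(0.683) = 0.834716,  z2 = atanh(0.340) = 0.354093
SE = √(1/(n1−3) + 1/(n2−3)) = √(1/17 + 1/9) = √(0.0588235 + 0.1111111) = √0.1699346 = 0.412231
z = (z1 − z2)/SE = (0.834716 − 0.354093) / 0.412231 = 0.480623 / 0.412231 = 1.166

1.166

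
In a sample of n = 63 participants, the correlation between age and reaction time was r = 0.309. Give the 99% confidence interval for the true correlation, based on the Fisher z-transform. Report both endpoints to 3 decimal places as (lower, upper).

Fisher z: z_r = atanh(r) = ½·ln((1+0.309)/(1−0.309)) = 0.319439
SE(z) = 1/√(n−3) = 1/√60 = 0.129099
99% ⇒ z* = 2.576; margin = 2.576·0.129099 = 0.332559
CI on z-scale: (-0.013120, 0.651998)
Back-transform: tanh(-0.013120) = -0.013119, tanh(0.651998) = 0.573013

(-0.013, 0.573)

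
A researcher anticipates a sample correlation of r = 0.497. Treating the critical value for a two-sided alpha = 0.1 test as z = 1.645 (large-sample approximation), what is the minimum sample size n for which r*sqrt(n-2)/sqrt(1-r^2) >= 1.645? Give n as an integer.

r√(n−2)/√(1−r²) ≥ 1.645  ⇔  n−2 ≥ (1.645)²·(1−r²)/r²
(1−r²)/r² = (1−0.247009)/0.247009 = 3.0484
n ≥ 2 + 2.706025·3.0484 = 2 + 8.2490 = 10.2490
⌈10.2490⌉ = 11

11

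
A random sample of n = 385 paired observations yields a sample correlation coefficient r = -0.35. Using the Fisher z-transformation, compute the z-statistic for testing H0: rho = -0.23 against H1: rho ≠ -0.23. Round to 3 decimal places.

-2.565

Fisher z: atanh(-0.35) = -0.365444, atanh(-0.23) = -0.234189
z = (z_r − z_0)·√(n−3) = (-0.365444 − (-0.234189))·√382 = -0.131255 · 19.544820 = -2.565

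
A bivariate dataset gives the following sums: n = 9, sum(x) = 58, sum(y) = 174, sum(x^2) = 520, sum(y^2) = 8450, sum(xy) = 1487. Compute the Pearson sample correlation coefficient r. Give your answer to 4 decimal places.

0.4240

S_xy = nΣxy − ΣxΣy = 9·1487 − 58·174 = 13383 − 10092 = 3291
S_xx = nΣx² − (Σx)² = 9·520 − 58² = 4680 − 3364 = 1316
S_yy = nΣy² − (Σy)² = 9·8450 − 174² = 76050 − 30276 = 45774
r = S_xy / √(S_xx·S_yy) = 3291 / √(1316·45774) = 3291 / √60238584 = 3291 / 7761.3519 = 0.4240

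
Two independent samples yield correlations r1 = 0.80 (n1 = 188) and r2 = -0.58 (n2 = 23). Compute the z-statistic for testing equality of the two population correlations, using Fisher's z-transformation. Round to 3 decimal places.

Fisher z-transforms: z1 = atanh(0.80) = 1.098612, z2 = atanh(-0.58) = -0.662463; difference d = 1.761075
Var(d) = 1/185 + 1/20 = 0.0054054 + 0.0500000 = 0.0554054
z = d/√Var(d) = 1.761075 / √0.0554054 = 1.761075 / 0.235384 = 7.482

7.482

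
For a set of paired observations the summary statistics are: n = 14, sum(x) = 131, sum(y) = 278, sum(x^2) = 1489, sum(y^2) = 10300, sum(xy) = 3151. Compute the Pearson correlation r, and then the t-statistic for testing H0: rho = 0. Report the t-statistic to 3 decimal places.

1.948

S_xy = nΣxy − ΣxΣy = 14·3151 − 131·278 = 44114 − 36418 = 7696
S_xx = nΣx² − (Σx)² = 14·1489 − 131² = 20846 − 17161 = 3685
S_yy = nΣy² − (Σy)² = 14·10300 − 278² = 144200 − 77284 = 66916
r = S_xy / √(S_xx·S_yy) = 7696 / √(3685·66916) = 7696 / √246585460 = 7696 / 15703.0398 = 0.4901
t = r·√(n−2)/√(1−r²) = 0.4901·√12 / √(1−0.240198) = 1.697756 / 0.871666 = 1.948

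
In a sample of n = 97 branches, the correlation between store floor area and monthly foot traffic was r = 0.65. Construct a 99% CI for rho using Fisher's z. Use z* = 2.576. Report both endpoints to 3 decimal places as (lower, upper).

(0.470, 0.778)

Fisher z: z_r = atanh(r) = ½·ln((1+0.65)/(1−0.65)) = 0.775299
SE(z) = 1/√(n−3) = 1/√94 = 0.103142
99% ⇒ z* = 2.576; margin = 2.576·0.103142 = 0.265694
CI on z-scale: (0.509605, 1.040993)
Back-transform: tanh(0.509605) = 0.469637, tanh(1.040993) = 0.778280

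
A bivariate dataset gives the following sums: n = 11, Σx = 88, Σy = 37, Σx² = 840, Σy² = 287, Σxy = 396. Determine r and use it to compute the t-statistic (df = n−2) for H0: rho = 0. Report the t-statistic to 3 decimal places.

2.727

Numerator: nΣxy − (Σx)(Σy) = 11·396 − (88)(37) = 1100
Denominator: √[(nΣx²−(Σx)²)(nΣy²−(Σy)²)]
  nΣx²−(Σx)² = 11·840 − 7744 = 1496;  nΣy²−(Σy)² = 11·287 − 1369 = 1788
  √(1496·1788) = √2674848 = 1635.4963
r = 1100 / 1635.4963 = 0.6726
t = r·√(n−2)/√(1−r²) = 0.6726·√9 / √(1−0.452391) = 2.017800 / 0.740006 = 2.727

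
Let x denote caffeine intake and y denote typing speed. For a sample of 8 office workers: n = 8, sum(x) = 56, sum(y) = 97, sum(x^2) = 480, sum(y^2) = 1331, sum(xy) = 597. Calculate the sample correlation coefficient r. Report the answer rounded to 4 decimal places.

Numerator: nΣxy − (Σx)(Σy) = 8·597 − (56)(97) = -656
Denominator: √[(nΣx²−(Σx)²)(nΣy²−(Σy)²)]
  nΣx²−(Σx)² = 8·480 − 3136 = 704;  nΣy²−(Σy)² = 8·1331 − 9409 = 1239
  √(704·1239) = √872256 = 933.9465
r = -656 / 933.9465 = -0.7024

-0.7024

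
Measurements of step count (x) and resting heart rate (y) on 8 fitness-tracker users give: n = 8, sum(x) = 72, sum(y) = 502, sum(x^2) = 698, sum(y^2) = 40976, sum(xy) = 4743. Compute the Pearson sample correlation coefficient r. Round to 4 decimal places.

Numerator: nΣxy − (Σx)(Σy) = 8·4743 − (72)(502) = 1800
Denominator: √[(nΣx²−(Σx)²)(nΣy²−(Σy)²)]
  nΣx²−(Σx)² = 8·698 − 5184 = 400;  nΣy²−(Σy)² = 8·40976 − 252004 = 75804
  √(400·75804) = √30321600 = 5506.5052
r = 1800 / 5506.5052 = 0.3269

0.3269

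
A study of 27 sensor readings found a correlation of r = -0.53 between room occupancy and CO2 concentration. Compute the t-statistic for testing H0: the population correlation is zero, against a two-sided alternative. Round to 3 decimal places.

1 − r² = 1 − 0.2809 = 0.7191;  √(1−r²) = 0.847998
√(n−2) = √25 = 5.000000
t = r·√(n−2)/√(1−r²) = -0.53 · 5.000000 / 0.847998 = -3.125

-3.125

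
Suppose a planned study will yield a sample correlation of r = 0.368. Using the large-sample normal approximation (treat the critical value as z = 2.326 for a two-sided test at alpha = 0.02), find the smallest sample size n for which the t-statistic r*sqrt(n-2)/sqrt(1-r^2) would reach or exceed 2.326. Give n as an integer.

37

r√(n−2)/√(1−r²) ≥ 2.326  ⇔  n−2 ≥ (2.326)²·(1−r²)/r²
(1−r²)/r² = (1−0.135424)/0.135424 = 6.3842
n ≥ 2 + 5.410276·6.3842 = 2 + 34.5403 = 36.5403
⌈36.5403⌉ = 37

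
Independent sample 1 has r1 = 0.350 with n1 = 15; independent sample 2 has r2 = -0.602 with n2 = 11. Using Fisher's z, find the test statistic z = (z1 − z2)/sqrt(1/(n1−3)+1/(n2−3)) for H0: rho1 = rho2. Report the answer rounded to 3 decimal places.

z1 = atanh(0.350) = 0.365444,  z2 = atanh(-0.602) = -0.696278
SE = √(1/(n1−3) + 1/(n2−3)) = √(1/12 + 1/8) = √(0.0833333 + 0.1250000) = √0.2083333 = 0.456435
z = (z1 − z2)/SE = (0.365444 − (-0.696278)) / 0.456435 = 1.061722 / 0.456435 = 2.326

2.326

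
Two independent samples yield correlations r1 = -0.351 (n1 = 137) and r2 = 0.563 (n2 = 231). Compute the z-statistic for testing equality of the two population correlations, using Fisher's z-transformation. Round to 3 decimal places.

z1 = atanh(-0.351) = -0.366584,  z2 = atanh(0.563) = 0.637215
SE = √(1/(n1−3) + 1/(n2−3)) = √(1/134 + 1/228) = √(0.0074627 + 0.0043860) = √0.0118487 = 0.108852
z = (z1 − z2)/SE = (-0.366584 − 0.637215) / 0.108852 = -1.003799 / 0.108852 = -9.222

-9.222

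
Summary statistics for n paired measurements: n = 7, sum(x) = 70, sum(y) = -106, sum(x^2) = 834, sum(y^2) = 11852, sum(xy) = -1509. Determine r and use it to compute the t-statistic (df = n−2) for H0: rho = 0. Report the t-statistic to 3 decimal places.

-0.928

Numerator: nΣxy − (Σx)(Σy) = 7·(-1509) − (70)(-106) = -3143
Denominator: √[(nΣx²−(Σx)²)(nΣy²−(Σy)²)]
  nΣx²−(Σx)² = 7·834 − 4900 = 938;  nΣy²−(Σy)² = 7·11852 − 11236 = 71728
  √(938·71728) = √67280864 = 8202.4913
r = -3143 / 8202.4913 = -0.3832
t = r·√(n−2)/√(1−r²) = -0.3832·√5 / √(1−0.146842) = -0.856861 / 0.923666 = -0.928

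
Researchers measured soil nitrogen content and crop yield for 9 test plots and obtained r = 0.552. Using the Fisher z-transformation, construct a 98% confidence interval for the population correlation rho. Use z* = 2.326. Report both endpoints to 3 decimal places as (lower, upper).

Fisher z: z_r = atanh(r) = ½·ln((1+0.552)/(1−0.552)) = 0.621253
SE(z) = 1/√(n−3) = 1/√6 = 0.408248
98% ⇒ z* = 2.326; margin = 2.326·0.408248 = 0.949585
CI on z-scale: (-0.328332, 1.570838)
Back-transform: tanh(-0.328332) = -0.317021, tanh(1.570838) = 0.917159

(-0.317, 0.917)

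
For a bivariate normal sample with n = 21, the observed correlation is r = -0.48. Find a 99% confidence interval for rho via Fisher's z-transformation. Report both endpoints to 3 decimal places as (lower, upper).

z_r = atanh(-0.48) = -0.522984;  SE = 1/√(n−3) = 1/√18 = 0.235702
z-limits: -0.522984 ± 2.576·0.235702 = -0.522984 ± 0.607168 = [-1.130152, 0.084184]
ρ-limits: (tanh -1.130152, tanh 0.084184) = (-0.811, 0.084)

(-0.811, 0.084)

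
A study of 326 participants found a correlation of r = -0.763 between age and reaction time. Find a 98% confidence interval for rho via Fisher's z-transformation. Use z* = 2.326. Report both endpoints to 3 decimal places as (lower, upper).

Fisher z: z_r = atanh(r) = ½·ln((1+(-0.763))/(1−(-0.763))) = -1.003356
SE(z) = 1/√(n−3) = 1/√323 = 0.055641
98% ⇒ z* = 2.326; margin = 2.326·0.055641 = 0.129421
CI on z-scale: (-1.132777, -0.873935)
Back-transform: tanh(-1.132777) = -0.811968, tanh(-0.873935) = -0.703368

(-0.812, -0.703)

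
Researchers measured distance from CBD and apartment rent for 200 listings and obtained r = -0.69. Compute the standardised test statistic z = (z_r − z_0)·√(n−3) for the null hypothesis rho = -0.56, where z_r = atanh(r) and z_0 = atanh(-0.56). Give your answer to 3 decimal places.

-3.019

Fisher z: atanh(-0.69) = -0.847956, atanh(-0.56) = -0.632833
z = (z_r − z_0)·√(n−3) = (-0.847956 − (-0.632833))·√197 = -0.215123 · 14.035669 = -3.019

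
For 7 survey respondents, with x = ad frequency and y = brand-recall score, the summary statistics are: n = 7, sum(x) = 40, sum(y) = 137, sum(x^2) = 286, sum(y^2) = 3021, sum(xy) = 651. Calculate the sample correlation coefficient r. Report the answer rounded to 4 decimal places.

-0.9440

Numerator: nΣxy − (Σx)(Σy) = 7·651 − (40)(137) = -923
Denominator: √[(nΣx²−(Σx)²)(nΣy²−(Σy)²)]
  nΣx²−(Σx)² = 7·286 − 1600 = 402;  nΣy²−(Σy)² = 7·3021 − 18769 = 2378
  √(402·2378) = √955956 = 977.7300
r = -923 / 977.7300 = -0.9440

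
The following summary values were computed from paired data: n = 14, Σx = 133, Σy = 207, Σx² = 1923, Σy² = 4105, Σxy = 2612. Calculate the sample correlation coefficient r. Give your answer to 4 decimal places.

Numerator: nΣxy − (Σx)(Σy) = 14·2612 − (133)(207) = 9037
Denominator: √[(nΣx²−(Σx)²)(nΣy²−(Σy)²)]
  nΣx²−(Σx)² = 14·1923 − 17689 = 9233;  nΣy²−(Σy)² = 14·4105 − 42849 = 14621
  √(9233·14621) = √134995693 = 11618.7647
r = 9037 / 11618.7647 = 0.7778

0.7778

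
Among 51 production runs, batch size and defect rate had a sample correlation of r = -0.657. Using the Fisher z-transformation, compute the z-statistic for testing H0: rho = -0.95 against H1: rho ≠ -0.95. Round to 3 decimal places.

Fisher z: atanh(-0.657) = -0.787517, atanh(-0.95) = -1.831781
z = (z_r − z_0)·√(n−3) = (-0.787517 − (-1.831781))·√48 = 1.044264 · 6.928203 = 7.235

7.235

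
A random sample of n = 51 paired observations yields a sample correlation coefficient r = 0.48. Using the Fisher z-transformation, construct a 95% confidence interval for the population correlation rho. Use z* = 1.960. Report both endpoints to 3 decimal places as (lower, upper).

Fisher z: z_r = atanh(r) = ½·ln((1+0.48)/(1−0.48)) = 0.522984
SE(z) = 1/√(n−3) = 1/√48 = 0.144338
95% ⇒ z* = 1.960; margin = 1.960·0.144338 = 0.282902
CI on z-scale: (0.240082, 0.805886)
Back-transform: tanh(0.240082) = 0.235573, tanh(0.805886) = 0.667315

(0.236, 0.667)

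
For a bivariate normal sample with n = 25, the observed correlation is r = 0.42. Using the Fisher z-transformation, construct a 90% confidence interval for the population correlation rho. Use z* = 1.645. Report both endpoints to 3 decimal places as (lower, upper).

(0.097, 0.663)

Fisher z: z_r = atanh(r) = ½·ln((1+0.42)/(1−0.42)) = 0.447692
SE(z) = 1/√(n−3) = 1/√22 = 0.213201
90% ⇒ z* = 1.645; margin = 1.645·0.213201 = 0.350716
CI on z-scale: (0.096976, 0.798408)
Back-transform: tanh(0.096976) = 0.096673, tanh(0.798408) = 0.663146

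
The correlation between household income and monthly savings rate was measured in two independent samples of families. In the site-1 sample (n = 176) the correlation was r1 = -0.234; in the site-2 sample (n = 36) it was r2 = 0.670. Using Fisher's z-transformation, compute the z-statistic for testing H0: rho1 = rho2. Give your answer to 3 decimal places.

Fisher z-transforms: z1 = atanh(-0.234) = -0.238417, z2 = atanh(0.670) = 0.810743; difference d = -1.049160
Var(d) = 1/173 + 1/33 = 0.0057803 + 0.0303030 = 0.0360833
z = d/√Var(d) = -1.049160 / √0.0360833 = -1.049160 / 0.189956 = -5.523

-5.523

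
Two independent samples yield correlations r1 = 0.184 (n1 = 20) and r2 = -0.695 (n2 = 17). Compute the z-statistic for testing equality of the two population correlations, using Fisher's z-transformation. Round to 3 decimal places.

2.892

z1 = atanh(0.184) = 0.186120,  z2 = atanh(-0.695) = -0.857563
SE = √(1/(n1−3) + 1/(n2−3)) = √(1/17 + 1/14) = √(0.0588235 + 0.0714286) = √0.1302521 = 0.360905
z = (z1 − z2)/SE = (0.186120 − (-0.857563)) / 0.360905 = 1.043683 / 0.360905 = 2.892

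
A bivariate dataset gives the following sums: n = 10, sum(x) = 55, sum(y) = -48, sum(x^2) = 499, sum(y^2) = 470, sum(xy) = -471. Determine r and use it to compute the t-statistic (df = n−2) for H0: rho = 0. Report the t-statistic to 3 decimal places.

S_xy = nΣxy − ΣxΣy = 10·(-471) − 55·(-48) = -4710 − (-2640) = -2070
S_xx = nΣx² − (Σx)² = 10·499 − 55² = 4990 − 3025 = 1965
S_yy = nΣy² − (Σy)² = 10·470 − (-48)² = 4700 − 2304 = 2396
r = S_xy / √(S_xx·S_yy) = -2070 / √(1965·2396) = -2070 / √4708140 = -2070 / 2169.8249 = -0.9540
t = r·√(n−2)/√(1−r²) = -0.9540·√8 / √(1−0.910116) = -2.698319 / 0.299807 = -9.000

-9.000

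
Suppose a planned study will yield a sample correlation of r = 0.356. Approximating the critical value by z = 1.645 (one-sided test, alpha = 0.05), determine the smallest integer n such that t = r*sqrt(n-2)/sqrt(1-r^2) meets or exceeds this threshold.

21

Need r·√(n−2)/√(1−r²) ≥ 1.645
√(n−2) ≥ 1.645·√(1−0.126736) / 0.356 = 1.645·0.934486 / 0.356 = 4.3181
n−2 ≥ 18.6460  ⇒  n ≥ 20.6460
Smallest integer n = 21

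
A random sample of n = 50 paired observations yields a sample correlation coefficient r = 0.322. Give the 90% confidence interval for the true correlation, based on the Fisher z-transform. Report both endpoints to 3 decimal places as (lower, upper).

(0.094, 0.518)

z_r = atanh(0.322) = 0.333877;  SE = 1/√(n−3) = 1/√47 = 0.145865
z-limits: 0.333877 ± 1.645·0.145865 = 0.333877 ± 0.239948 = [0.093929, 0.573825]
ρ-limits: (tanh 0.093929, tanh 0.573825) = (0.094, 0.518)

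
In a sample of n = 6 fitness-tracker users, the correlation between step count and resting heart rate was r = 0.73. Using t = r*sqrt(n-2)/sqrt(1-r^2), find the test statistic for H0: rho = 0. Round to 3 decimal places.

2.136

1 − r² = 1 − 0.5329 = 0.4671;  √(1−r²) = 0.683447
√(n−2) = √4 = 2.000000
t = r·√(n−2)/√(1−r²) = 0.73 · 2.000000 / 0.683447 = 2.136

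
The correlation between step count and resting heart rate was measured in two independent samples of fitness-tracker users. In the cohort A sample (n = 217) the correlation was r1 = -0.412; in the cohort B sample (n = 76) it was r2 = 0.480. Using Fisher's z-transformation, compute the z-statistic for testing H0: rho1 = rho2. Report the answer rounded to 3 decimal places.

z1 = atanh(-0.412) = -0.438018,  z2 = atanh(0.480) = 0.522984
SE = √(1/(n1−3) + 1/(n2−3)) = √(1/214 + 1/73) = √(0.0046729 + 0.0136986) = √0.0183715 = 0.135542
z = (z1 − z2)/SE = (-0.438018 − 0.522984) / 0.135542 = -0.961002 / 0.135542 = -7.090

-7.090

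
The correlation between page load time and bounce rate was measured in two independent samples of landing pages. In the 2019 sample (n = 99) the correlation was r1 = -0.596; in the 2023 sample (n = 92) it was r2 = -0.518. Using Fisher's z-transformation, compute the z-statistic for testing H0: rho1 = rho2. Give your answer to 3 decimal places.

-0.770

z1 = atanh(-0.596) = -0.686920,  z2 = atanh(-0.518) = -0.573602
SE = √(1/(n1−3) + 1/(n2−3)) = √(1/96 + 1/89) = √(0.0104167 + 0.0112360) = √0.0216527 = 0.147149
z = (z1 − z2)/SE = (-0.686920 − (-0.573602)) / 0.147149 = -0.113318 / 0.147149 = -0.770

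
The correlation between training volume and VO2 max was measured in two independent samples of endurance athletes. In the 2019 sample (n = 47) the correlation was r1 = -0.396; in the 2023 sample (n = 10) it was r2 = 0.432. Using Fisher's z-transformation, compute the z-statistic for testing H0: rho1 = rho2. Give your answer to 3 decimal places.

z1 = atanh(-0.396) = -0.418896,  z2 = atanh(0.432) = 0.462353
SE = √(1/(n1−3) + 1/(n2−3)) = √(1/44 + 1/7) = √(0.0227273 + 0.1428571) = √0.1655844 = 0.406921
z = (z1 − z2)/SE = (-0.418896 − 0.462353) / 0.406921 = -0.881249 / 0.406921 = -2.166

-2.166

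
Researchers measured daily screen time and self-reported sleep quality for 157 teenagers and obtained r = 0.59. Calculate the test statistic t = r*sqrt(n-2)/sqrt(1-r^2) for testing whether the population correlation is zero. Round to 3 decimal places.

t = r·√(n−2) / √(1−r²) with r = 0.59, n = 157
  = 0.59·√155 / √(1 − 0.3481)
  = 0.59·12.449900 / 0.807403
  = 7.345441 / 0.807403 = 9.098

9.098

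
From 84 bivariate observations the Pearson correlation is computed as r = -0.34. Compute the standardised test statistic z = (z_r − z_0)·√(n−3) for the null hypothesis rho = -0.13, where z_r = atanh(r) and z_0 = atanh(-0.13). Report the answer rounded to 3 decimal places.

-2.010

z_r = atanh(-0.34) = -0.354093,  z_0 = atanh(-0.13) = -0.130740
SE = 1/√(n−3) = 1/√81 = 0.111111
z = (z_r − z_0)/SE = (-0.354093 − (-0.130740)) / 0.111111 = -0.223353 / 0.111111 = -2.010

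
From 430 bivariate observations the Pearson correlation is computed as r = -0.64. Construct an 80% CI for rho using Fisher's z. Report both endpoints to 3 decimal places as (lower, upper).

(-0.675, -0.602)

z_r = atanh(-0.64) = -0.758174;  SE = 1/√(n−3) = 1/√427 = 0.048393
z-limits: -0.758174 ± 1.282·0.048393 = -0.758174 ± 0.062040 = [-0.820214, -0.696134]
ρ-limits: (tanh -0.820214, tanh -0.696134) = (-0.675, -0.602)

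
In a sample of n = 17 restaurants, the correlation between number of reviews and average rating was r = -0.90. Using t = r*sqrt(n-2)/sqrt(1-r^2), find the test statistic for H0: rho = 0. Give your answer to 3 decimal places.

1 − r² = 1 − 0.8100 = 0.1900;  √(1−r²) = 0.435890
√(n−2) = √15 = 3.872983
t = r·√(n−2)/√(1−r²) = -0.90 · 3.872983 / 0.435890 = -7.997

-7.997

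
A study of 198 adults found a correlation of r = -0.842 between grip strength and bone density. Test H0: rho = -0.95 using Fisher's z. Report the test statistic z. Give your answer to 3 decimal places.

8.431

z_r = atanh(-0.842) = -1.228006,  z_0 = atanh(-0.95) = -1.831781
SE = 1/√(n−3) = 1/√195 = 0.071611
z = (z_r − z_0)/SE = (-1.228006 − (-1.831781)) / 0.071611 = 0.603775 / 0.071611 = 8.431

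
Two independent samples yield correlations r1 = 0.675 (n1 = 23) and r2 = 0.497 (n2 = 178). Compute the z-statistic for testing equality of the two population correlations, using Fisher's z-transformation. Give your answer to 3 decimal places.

z1 = atanh(0.675) = 0.819872,  z2 = atanh(0.497) = 0.545314
SE = √(1/(n1−3) + 1/(n2−3)) = √(1/20 + 1/175) = √(0.0500000 + 0.0057143) = √0.0557143 = 0.236039
z = (z1 − z2)/SE = (0.819872 − 0.545314) / 0.236039 = 0.274558 / 0.236039 = 1.163

1.163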